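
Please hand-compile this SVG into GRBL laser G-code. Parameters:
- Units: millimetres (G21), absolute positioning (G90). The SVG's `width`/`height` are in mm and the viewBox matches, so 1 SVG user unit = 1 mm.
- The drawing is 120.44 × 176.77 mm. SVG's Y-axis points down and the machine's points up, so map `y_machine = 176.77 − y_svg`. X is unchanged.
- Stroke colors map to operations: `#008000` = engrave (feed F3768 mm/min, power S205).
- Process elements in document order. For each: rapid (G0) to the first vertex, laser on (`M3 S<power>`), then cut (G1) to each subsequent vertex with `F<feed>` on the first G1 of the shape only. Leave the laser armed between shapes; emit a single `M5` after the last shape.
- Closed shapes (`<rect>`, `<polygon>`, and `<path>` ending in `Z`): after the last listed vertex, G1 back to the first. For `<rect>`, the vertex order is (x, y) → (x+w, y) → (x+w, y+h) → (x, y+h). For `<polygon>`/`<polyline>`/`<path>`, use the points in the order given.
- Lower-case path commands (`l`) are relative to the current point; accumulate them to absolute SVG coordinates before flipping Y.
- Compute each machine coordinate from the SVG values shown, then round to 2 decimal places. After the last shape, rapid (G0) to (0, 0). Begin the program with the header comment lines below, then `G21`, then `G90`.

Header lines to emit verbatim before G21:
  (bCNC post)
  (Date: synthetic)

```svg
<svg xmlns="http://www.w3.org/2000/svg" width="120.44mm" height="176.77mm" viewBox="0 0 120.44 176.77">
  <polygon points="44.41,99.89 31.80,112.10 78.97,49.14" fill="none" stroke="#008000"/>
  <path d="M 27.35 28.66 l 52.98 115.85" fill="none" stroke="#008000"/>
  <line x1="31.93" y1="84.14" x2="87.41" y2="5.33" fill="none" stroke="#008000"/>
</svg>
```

1 u = 1 mm; y_m = 176.77 − y.

[1] `<polygon>` closed polygon, #008000→engrave S205 F3768: (44.41,76.88) → (31.80,64.67) → (78.97,127.63) → (44.41,76.88) (closed)

[2] `<path>` line segment, #008000→engrave S205 F3768: (27.35,148.11) → (80.33,32.26)

[3] `<line>` line segment, #008000→engrave S205 F3768: (31.93,92.63) → (87.41,171.44)

(bCNC post)
(Date: synthetic)
G21
G90
G0 X44.41 Y76.88
M3 S205
G1 X31.80 Y64.67 F3768
G1 X78.97 Y127.63
G1 X44.41 Y76.88
G0 X27.35 Y148.11
M3 S205
G1 X80.33 Y32.26 F3768
G0 X31.93 Y92.63
M3 S205
G1 X87.41 Y171.44 F3768
M5
G0 X0.00 Y0.00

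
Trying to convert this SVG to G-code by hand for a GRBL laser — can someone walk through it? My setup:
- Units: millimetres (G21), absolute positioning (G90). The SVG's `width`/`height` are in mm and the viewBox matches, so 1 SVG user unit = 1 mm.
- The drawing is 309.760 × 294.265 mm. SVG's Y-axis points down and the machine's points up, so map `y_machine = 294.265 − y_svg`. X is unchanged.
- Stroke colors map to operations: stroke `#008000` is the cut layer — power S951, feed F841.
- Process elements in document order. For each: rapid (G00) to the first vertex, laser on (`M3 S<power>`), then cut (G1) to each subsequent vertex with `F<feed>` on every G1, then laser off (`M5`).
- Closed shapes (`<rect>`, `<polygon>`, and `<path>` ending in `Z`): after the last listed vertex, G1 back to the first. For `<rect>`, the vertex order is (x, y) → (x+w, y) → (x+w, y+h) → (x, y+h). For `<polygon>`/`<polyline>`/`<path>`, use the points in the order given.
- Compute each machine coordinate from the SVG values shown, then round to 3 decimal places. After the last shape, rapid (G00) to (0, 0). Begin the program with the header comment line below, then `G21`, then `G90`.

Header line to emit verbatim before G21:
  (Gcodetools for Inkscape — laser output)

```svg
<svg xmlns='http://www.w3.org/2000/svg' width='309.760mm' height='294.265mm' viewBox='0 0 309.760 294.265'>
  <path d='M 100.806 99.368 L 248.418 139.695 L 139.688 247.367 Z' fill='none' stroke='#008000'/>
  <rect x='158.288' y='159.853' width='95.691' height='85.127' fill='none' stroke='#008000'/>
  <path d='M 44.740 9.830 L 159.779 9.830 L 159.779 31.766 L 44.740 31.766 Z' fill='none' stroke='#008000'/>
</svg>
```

(Gcodetools for Inkscape — laser output)
G21
G90
G00 X100.806 Y194.897
M3 S951
G1 X248.418 Y154.570 F841
G1 X139.688 Y46.898 F841
G1 X100.806 Y194.897 F841
M5
G00 X158.288 Y134.412
M3 S951
G1 X253.979 Y134.412 F841
G1 X253.979 Y49.285 F841
G1 X158.288 Y49.285 F841
G1 X158.288 Y134.412 F841
M5
G00 X44.740 Y284.435
M3 S951
G1 X159.779 Y284.435 F841
G1 X159.779 Y262.499 F841
G1 X44.740 Y262.499 F841
G1 X44.740 Y284.435 F841
M5
G00 X0.000 Y0.000

Since the viewBox matches the mm dimensions, user units are millimetres directly. The only transform is the Y-flip y_m = 294.265 − y_svg.

Shape 1 is a regular polygon drawn with `<path>`. Its stroke #008000 means cut at S951, F841. After flipping Y the toolpath is (100.806,194.897) → (248.418,154.570) → (139.688,46.898) → (100.806,194.897), returning to the start.

Shape 2 is a rectangle drawn with `<rect>`. Its stroke #008000 means cut at S951, F841. After flipping Y the toolpath is (158.288,134.412) → (253.979,134.412) → (253.979,49.285) → (158.288,49.285) → (158.288,134.412), returning to the start.

Shape 3 is a rectangle drawn with `<path>`. Its stroke #008000 means cut at S951, F841. After flipping Y the toolpath is (44.740,284.435) → (159.779,284.435) → (159.779,262.499) → (44.740,262.499) → (44.740,284.435), returning to the start.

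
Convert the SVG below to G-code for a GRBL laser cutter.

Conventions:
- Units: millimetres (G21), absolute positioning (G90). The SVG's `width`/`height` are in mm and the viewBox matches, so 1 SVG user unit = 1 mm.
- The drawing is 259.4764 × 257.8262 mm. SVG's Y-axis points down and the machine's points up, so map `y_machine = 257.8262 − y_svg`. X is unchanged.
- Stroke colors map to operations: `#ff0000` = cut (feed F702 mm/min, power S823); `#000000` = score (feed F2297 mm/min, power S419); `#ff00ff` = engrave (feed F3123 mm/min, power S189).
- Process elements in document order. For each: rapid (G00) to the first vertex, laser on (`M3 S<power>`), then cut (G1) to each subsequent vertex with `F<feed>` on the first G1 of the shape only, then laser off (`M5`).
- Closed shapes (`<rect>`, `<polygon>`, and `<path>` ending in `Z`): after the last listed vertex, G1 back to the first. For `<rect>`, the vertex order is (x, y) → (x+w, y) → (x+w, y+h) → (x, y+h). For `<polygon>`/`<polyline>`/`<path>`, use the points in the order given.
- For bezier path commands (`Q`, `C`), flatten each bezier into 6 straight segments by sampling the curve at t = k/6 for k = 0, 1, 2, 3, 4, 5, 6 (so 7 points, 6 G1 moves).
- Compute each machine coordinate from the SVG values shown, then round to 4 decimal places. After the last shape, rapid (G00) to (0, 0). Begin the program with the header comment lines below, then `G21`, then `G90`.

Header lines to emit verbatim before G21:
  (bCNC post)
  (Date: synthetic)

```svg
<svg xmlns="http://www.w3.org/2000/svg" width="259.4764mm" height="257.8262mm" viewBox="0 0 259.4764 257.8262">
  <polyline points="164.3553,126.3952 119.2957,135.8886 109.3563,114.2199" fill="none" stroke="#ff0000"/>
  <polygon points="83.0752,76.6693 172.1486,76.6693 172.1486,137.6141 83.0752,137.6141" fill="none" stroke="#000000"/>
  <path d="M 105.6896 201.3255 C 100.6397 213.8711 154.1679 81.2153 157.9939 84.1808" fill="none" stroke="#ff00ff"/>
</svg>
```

Since the viewBox matches the mm dimensions, user units are millimetres directly. The only transform is the Y-flip y_m = 257.8262 − y_svg.

Shape 1 is a open polyline drawn with `<polyline>`. Its stroke #ff0000 means cut at S823, F702. After flipping Y the toolpath is (164.3553,131.4310) → (119.2957,121.9376) → (109.3563,143.6063).

Shape 2 is a rectangle drawn with `<polygon>`. Its stroke #000000 means score at S419, F2297. After flipping Y the toolpath is (83.0752,181.1569) → (172.1486,181.1569) → (172.1486,120.2121) → (83.0752,120.2121) → (83.0752,181.1569), returning to the start.

Shape 3 is a cubic bezier drawn with `<path>`. Its stroke #ff00ff means engrave at S189, F3123. After flipping Y the toolpath is (105.6896,56.5007) → (107.5449,61.0279) → (116.1554,81.9547) → (128.5133,111.4805) → (141.6109,141.8046) → (152.4403,165.1265) → (157.9939,173.6454).

(bCNC post)
(Date: synthetic)
G21
G90
G00 X164.3553 Y131.4310
M3 S823
G1 X119.2957 Y121.9376 F702
G1 X109.3563 Y143.6063
M5
G00 X83.0752 Y181.1569
M3 S419
G1 X172.1486 Y181.1569 F2297
G1 X172.1486 Y120.2121
G1 X83.0752 Y120.2121
G1 X83.0752 Y181.1569
M5
G00 X105.6896 Y56.5007
M3 S189
G1 X107.5449 Y61.0279 F3123
G1 X116.1554 Y81.9547
G1 X128.5133 Y111.4805
G1 X141.6109 Y141.8046
G1 X152.4403 Y165.1265
G1 X157.9939 Y173.6454
M5
G00 X0.0000 Y0.0000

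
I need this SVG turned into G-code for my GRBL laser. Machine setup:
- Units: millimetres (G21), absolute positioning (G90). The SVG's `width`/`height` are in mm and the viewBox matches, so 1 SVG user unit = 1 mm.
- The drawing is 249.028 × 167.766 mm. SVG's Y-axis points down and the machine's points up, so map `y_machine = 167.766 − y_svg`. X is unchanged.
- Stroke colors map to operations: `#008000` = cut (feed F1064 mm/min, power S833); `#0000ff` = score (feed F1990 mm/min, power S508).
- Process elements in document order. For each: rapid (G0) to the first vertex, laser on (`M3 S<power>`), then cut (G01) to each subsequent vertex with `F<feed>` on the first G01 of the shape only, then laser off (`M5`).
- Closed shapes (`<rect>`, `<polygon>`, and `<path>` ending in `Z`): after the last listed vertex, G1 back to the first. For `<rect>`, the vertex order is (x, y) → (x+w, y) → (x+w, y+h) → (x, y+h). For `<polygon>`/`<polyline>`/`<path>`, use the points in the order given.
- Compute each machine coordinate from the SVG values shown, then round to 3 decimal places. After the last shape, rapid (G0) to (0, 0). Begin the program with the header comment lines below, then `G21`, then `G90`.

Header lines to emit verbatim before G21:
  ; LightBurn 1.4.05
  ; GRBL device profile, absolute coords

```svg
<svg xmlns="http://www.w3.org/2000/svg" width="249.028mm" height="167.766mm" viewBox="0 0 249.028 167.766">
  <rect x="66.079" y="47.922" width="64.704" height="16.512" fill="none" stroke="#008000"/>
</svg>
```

; LightBurn 1.4.05
; GRBL device profile, absolute coords
G21
G90
G0 X66.079 Y119.844
M3 S833
G01 X130.783 Y119.844 F1064
G01 X130.783 Y103.332
G01 X66.079 Y103.332
G01 X66.079 Y119.844
M5
G0 X0.000 Y0.000

Since the viewBox matches the mm dimensions, user units are millimetres directly. The only transform is the Y-flip y_m = 167.766 − y_svg.

Shape 1 is a rectangle drawn with `<rect>`. Its stroke #008000 means cut at S833, F1064. After flipping Y the toolpath is (66.079,119.844) → (130.783,119.844) → (130.783,103.332) → (66.079,103.332) → (66.079,119.844), returning to the start.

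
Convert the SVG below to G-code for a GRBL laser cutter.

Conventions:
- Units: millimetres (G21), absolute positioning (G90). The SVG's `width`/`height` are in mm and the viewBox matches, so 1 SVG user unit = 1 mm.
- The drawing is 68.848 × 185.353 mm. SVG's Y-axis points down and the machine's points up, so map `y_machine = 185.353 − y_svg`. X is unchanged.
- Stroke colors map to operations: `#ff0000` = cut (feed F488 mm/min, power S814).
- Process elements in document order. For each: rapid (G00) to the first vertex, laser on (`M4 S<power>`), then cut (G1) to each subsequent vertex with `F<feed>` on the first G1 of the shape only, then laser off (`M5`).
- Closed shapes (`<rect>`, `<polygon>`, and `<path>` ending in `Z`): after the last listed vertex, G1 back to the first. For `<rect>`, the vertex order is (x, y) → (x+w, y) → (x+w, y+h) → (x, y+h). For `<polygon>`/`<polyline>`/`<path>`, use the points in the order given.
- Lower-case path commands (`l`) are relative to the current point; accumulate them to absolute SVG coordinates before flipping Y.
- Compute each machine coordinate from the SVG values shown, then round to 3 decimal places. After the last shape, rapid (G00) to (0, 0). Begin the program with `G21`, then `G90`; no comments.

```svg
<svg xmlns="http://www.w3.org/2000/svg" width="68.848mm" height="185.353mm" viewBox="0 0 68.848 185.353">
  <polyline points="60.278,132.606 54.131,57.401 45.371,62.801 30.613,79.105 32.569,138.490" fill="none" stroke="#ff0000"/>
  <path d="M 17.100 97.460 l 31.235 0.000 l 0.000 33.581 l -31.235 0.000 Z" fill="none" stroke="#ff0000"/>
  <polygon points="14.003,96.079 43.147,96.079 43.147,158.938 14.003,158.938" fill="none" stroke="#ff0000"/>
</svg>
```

G21
G90
G00 X60.278 Y52.747
M4 S814
G1 X54.131 Y127.952 F488
G1 X45.371 Y122.552
G1 X30.613 Y106.248
G1 X32.569 Y46.863
M5
G00 X17.100 Y87.893
M4 S814
G1 X48.335 Y87.893 F488
G1 X48.335 Y54.312
G1 X17.100 Y54.312
G1 X17.100 Y87.893
M5
G00 X14.003 Y89.274
M4 S814
G1 X43.147 Y89.274 F488
G1 X43.147 Y26.415
G1 X14.003 Y26.415
G1 X14.003 Y89.274
M5
G00 X0.000 Y0.000

Since the viewBox matches the mm dimensions, user units are millimetres directly. The only transform is the Y-flip y_m = 185.353 − y_svg.

Shape 1 is a open polyline drawn with `<polyline>`. Its stroke #ff0000 means cut at S814, F488. After flipping Y the toolpath is (60.278,52.747) → (54.131,127.952) → (45.371,122.552) → (30.613,106.248) → (32.569,46.863).

Shape 2 is a rectangle drawn with `<path>`. Its stroke #ff0000 means cut at S814, F488. After flipping Y the toolpath is (17.100,87.893) → (48.335,87.893) → (48.335,54.312) → (17.100,54.312) → (17.100,87.893), returning to the start.

Shape 3 is a rectangle drawn with `<polygon>`. Its stroke #ff0000 means cut at S814, F488. After flipping Y the toolpath is (14.003,89.274) → (43.147,89.274) → (43.147,26.415) → (14.003,26.415) → (14.003,89.274), returning to the start.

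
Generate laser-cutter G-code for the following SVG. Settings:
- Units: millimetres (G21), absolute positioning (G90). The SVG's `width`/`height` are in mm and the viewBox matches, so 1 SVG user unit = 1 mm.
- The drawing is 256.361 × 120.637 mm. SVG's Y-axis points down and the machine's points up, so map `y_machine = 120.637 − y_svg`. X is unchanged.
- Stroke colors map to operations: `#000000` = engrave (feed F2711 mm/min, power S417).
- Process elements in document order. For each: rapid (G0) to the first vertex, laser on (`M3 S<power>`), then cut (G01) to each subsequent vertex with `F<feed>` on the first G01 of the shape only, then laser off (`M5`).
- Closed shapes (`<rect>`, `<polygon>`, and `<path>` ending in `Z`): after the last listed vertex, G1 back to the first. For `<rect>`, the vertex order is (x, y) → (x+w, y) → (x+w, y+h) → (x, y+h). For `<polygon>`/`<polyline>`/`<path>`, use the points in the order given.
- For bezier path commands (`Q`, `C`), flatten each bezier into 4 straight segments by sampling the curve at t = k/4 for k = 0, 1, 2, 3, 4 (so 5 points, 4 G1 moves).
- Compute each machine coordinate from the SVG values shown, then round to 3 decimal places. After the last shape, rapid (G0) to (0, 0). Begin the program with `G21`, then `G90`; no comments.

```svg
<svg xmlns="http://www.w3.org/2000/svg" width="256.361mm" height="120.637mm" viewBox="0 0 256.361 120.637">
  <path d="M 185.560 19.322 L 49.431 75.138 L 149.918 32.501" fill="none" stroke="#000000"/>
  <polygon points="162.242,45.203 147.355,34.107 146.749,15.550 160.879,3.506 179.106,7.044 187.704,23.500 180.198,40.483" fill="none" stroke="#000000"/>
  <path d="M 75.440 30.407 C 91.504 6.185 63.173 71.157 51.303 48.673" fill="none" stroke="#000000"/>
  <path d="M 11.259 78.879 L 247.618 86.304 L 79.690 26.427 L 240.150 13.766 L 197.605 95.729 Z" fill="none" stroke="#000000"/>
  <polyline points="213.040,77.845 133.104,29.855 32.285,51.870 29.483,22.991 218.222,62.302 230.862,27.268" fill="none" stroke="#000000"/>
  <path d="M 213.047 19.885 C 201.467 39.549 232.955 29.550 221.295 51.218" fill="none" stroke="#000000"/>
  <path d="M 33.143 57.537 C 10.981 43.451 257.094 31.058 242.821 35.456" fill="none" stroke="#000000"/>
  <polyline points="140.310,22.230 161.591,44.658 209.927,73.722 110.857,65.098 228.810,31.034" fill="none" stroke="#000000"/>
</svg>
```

G21
G90
G0 X185.560 Y101.315
M3 S417
G01 X49.431 Y45.499 F2711
G01 X149.918 Y88.136
M5
G0 X162.242 Y75.434
M3 S417
G01 X147.355 Y86.530 F2711
G01 X146.749 Y105.087
G01 X160.879 Y117.131
G01 X179.106 Y113.593
G01 X187.704 Y97.137
G01 X180.198 Y80.154
G01 X162.242 Y75.434
M5
G0 X75.440 Y90.230
M3 S417
G01 X80.115 Y94.433 F2711
G01 X73.847 Y81.749
G01 X62.341 Y68.739
G01 X51.303 Y71.964
M5
G0 X11.259 Y41.758
M3 S417
G01 X247.618 Y34.333 F2711
G01 X79.690 Y94.210
G01 X240.150 Y106.871
G01 X197.605 Y24.908
G01 X11.259 Y41.758
M5
G0 X213.040 Y42.792
M3 S417
G01 X133.104 Y90.782 F2711
G01 X32.285 Y68.767
G01 X29.483 Y97.646
G01 X218.222 Y58.335
G01 X230.862 Y93.369
M5
G0 X213.047 Y100.752
M3 S417
G01 X211.090 Y90.608 F2711
G01 X217.201 Y85.837
G01 X223.297 Y80.691
G01 X221.295 Y69.419
M5
G0 X33.143 Y63.100
M3 S417
G01 X58.563 Y73.111 F2711
G01 X135.024 Y81.072
G01 X212.964 Y85.567
G01 X242.821 Y85.181
M5
G0 X140.310 Y98.407
M3 S417
G01 X161.591 Y75.979 F2711
G01 X209.927 Y46.915
G01 X110.857 Y55.539
G01 X228.810 Y89.603
M5
G0 X0.000 Y0.000

viewBox `0 0 256.361 120.637` with mm width/height → 1 unit = 1 mm. Flip: y_m = 120.637 − y_svg.

**Shape 1** — `<path>` open polyline, stroke `#000000` → engrave (S417, F2711). Machine vertices: (185.560,101.315) → (49.431,45.499) → (149.918,88.136). Open path.

**Shape 2** — `<polygon>` regular polygon, stroke `#000000` → engrave (S417, F2711). Machine vertices: (162.242,75.434) → (147.355,86.530) → (146.749,105.087) → (160.879,117.131) → (179.106,113.593) → (187.704,97.137) → (180.198,80.154) → (162.242,75.434). Closed: final G1 returns to the first vertex.

**Shape 3** — `<path>` cubic bezier, stroke `#000000` → engrave (S417, F2711). Control points (SVG): P0=(75.440,30.407), P1=(91.504,6.185), P2=(63.173,71.157), P3=(51.303,48.673); sampled at t=k/4. Machine vertices: (75.440,90.230) → (80.115,94.433) → (73.847,81.749) → (62.341,68.739) → (51.303,71.964). Open path.

**Shape 4** — `<path>` closed polygon, stroke `#000000` → engrave (S417, F2711). Machine vertices: (11.259,41.758) → (247.618,34.333) → (79.690,94.210) → (240.150,106.871) → (197.605,24.908) → (11.259,41.758). Closed: final G1 returns to the first vertex.

**Shape 5** — `<polyline>` open polyline, stroke `#000000` → engrave (S417, F2711). Machine vertices: (213.040,42.792) → (133.104,90.782) → (32.285,68.767) → (29.483,97.646) → (218.222,58.335) → (230.862,93.369). Open path.

**Shape 6** — `<path>` cubic bezier, stroke `#000000` → engrave (S417, F2711). Control points (SVG): P0=(213.047,19.885), P1=(201.467,39.549), P2=(232.955,29.550), P3=(221.295,51.218); sampled at t=k/4. Machine vertices: (213.047,100.752) → (211.090,90.608) → (217.201,85.837) → (223.297,80.691) → (221.295,69.419). Open path.

**Shape 7** — `<path>` cubic bezier, stroke `#000000` → engrave (S417, F2711). Control points (SVG): P0=(33.143,57.537), P1=(10.981,43.451), P2=(257.094,31.058), P3=(242.821,35.456); sampled at t=k/4. Machine vertices: (33.143,63.100) → (58.563,73.111) → (135.024,81.072) → (212.964,85.567) → (242.821,85.181). Open path.

**Shape 8** — `<polyline>` open polyline, stroke `#000000` → engrave (S417, F2711). Machine vertices: (140.310,98.407) → (161.591,75.979) → (209.927,46.915) → (110.857,55.539) → (228.810,89.603). Open path.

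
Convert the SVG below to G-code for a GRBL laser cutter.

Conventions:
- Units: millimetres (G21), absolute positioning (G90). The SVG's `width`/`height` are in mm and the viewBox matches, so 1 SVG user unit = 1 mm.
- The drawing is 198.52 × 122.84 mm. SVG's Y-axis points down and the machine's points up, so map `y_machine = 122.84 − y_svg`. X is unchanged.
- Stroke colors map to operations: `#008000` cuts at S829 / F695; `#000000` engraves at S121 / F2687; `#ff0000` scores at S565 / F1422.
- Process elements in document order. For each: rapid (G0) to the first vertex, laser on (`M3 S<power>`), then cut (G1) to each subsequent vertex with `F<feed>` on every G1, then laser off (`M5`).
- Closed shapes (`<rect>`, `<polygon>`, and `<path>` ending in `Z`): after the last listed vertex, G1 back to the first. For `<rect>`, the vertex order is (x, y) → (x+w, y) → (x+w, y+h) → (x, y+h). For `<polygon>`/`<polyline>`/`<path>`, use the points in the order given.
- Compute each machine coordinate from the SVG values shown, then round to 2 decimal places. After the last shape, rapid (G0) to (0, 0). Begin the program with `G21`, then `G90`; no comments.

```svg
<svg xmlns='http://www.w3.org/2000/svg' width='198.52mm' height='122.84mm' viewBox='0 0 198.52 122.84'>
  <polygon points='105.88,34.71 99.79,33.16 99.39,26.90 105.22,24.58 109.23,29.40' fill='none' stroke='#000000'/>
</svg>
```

G21
G90
G0 X105.88 Y88.13
M3 S121
G1 X99.79 Y89.68 F2687
G1 X99.39 Y95.94 F2687
G1 X105.22 Y98.26 F2687
G1 X109.23 Y93.44 F2687
G1 X105.88 Y88.13 F2687
M5
G0 X0.00 Y0.00

viewBox `0 0 198.52 122.84` with mm width/height → 1 unit = 1 mm. Flip: y_m = 122.84 − y_svg.

**Shape 1** — `<polygon>` regular polygon, stroke `#000000` → engrave (S121, F2687). Machine vertices: (105.88,88.13) → (99.79,89.68) → (99.39,95.94) → (105.22,98.26) → (109.23,93.44) → (105.88,88.13). Closed: final G1 returns to the first vertex.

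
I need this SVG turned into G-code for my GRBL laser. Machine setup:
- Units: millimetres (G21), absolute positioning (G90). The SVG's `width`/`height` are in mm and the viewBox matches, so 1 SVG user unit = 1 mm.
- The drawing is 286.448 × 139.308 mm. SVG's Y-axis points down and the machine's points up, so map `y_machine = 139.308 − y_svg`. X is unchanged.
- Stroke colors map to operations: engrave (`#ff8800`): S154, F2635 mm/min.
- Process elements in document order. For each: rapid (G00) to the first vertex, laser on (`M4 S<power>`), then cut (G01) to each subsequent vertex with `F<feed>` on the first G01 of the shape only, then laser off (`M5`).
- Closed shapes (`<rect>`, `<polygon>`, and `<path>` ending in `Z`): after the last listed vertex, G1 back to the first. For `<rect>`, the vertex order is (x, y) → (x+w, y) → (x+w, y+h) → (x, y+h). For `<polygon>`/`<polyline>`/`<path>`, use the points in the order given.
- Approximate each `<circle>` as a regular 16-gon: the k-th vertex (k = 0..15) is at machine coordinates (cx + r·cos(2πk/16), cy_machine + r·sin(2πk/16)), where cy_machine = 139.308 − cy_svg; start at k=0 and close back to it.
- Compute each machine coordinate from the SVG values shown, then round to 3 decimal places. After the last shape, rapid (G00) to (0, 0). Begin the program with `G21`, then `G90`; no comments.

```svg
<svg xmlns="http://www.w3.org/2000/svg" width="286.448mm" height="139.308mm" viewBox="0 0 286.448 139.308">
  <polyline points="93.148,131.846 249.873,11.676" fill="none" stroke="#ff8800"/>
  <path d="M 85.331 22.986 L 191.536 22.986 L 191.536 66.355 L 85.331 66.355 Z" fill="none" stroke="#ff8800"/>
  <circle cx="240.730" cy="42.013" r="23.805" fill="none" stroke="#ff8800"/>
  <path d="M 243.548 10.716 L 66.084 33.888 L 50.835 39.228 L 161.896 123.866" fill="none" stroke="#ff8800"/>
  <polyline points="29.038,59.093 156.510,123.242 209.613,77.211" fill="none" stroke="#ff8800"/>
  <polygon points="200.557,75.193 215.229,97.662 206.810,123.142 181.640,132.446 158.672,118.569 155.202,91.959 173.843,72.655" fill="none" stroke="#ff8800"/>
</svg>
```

1 u = 1 mm; y_m = 139.308 − y.

[1] `<polyline>` line segment, #ff8800→engrave S154 F2635: (93.148,7.462) → (249.873,127.632)

[2] `<path>` rectangle, #ff8800→engrave S154 F2635: (85.331,116.322) → (191.536,116.322) → (191.536,72.953) → (85.331,72.953) → (85.331,116.322) (closed)

[3] `<circle>` circle, #ff8800→engrave S154 F2635: (264.535,97.295) → (262.723,106.405) → (257.563,114.128) → (249.840,119.288) → (240.730,121.100) → (231.620,119.288) → (223.897,114.128) → (218.737,106.405) → (216.925,97.295) → (218.737,88.185) → (223.897,80.462) → (231.620,75.302) → (240.730,73.490) → (249.840,75.302) → (257.563,80.462) → (262.723,88.185) → (264.535,97.295) (closed)

[4] `<path>` open polyline, #ff8800→engrave S154 F2635: (243.548,128.592) → (66.084,105.420) → (50.835,100.080) → (161.896,15.442)

[5] `<polyline>` open polyline, #ff8800→engrave S154 F2635: (29.038,80.215) → (156.510,16.066) → (209.613,62.097)

[6] `<polygon>` regular polygon, #ff8800→engrave S154 F2635: (200.557,64.115) → (215.229,41.646) → (206.810,16.166) → (181.640,6.862) → (158.672,20.739) → (155.202,47.349) → (173.843,66.653) → (200.557,64.115) (closed)

G21
G90
G00 X93.148 Y7.462
M4 S154
G01 X249.873 Y127.632 F2635
M5
G00 X85.331 Y116.322
M4 S154
G01 X191.536 Y116.322 F2635
G01 X191.536 Y72.953
G01 X85.331 Y72.953
G01 X85.331 Y116.322
M5
G00 X264.535 Y97.295
M4 S154
G01 X262.723 Y106.405 F2635
G01 X257.563 Y114.128
G01 X249.840 Y119.288
G01 X240.730 Y121.100
G01 X231.620 Y119.288
G01 X223.897 Y114.128
G01 X218.737 Y106.405
G01 X216.925 Y97.295
G01 X218.737 Y88.185
G01 X223.897 Y80.462
G01 X231.620 Y75.302
G01 X240.730 Y73.490
G01 X249.840 Y75.302
G01 X257.563 Y80.462
G01 X262.723 Y88.185
G01 X264.535 Y97.295
M5
G00 X243.548 Y128.592
M4 S154
G01 X66.084 Y105.420 F2635
G01 X50.835 Y100.080
G01 X161.896 Y15.442
M5
G00 X29.038 Y80.215
M4 S154
G01 X156.510 Y16.066 F2635
G01 X209.613 Y62.097
M5
G00 X200.557 Y64.115
M4 S154
G01 X215.229 Y41.646 F2635
G01 X206.810 Y16.166
G01 X181.640 Y6.862
G01 X158.672 Y20.739
G01 X155.202 Y47.349
G01 X173.843 Y66.653
G01 X200.557 Y64.115
M5
G00 X0.000 Y0.000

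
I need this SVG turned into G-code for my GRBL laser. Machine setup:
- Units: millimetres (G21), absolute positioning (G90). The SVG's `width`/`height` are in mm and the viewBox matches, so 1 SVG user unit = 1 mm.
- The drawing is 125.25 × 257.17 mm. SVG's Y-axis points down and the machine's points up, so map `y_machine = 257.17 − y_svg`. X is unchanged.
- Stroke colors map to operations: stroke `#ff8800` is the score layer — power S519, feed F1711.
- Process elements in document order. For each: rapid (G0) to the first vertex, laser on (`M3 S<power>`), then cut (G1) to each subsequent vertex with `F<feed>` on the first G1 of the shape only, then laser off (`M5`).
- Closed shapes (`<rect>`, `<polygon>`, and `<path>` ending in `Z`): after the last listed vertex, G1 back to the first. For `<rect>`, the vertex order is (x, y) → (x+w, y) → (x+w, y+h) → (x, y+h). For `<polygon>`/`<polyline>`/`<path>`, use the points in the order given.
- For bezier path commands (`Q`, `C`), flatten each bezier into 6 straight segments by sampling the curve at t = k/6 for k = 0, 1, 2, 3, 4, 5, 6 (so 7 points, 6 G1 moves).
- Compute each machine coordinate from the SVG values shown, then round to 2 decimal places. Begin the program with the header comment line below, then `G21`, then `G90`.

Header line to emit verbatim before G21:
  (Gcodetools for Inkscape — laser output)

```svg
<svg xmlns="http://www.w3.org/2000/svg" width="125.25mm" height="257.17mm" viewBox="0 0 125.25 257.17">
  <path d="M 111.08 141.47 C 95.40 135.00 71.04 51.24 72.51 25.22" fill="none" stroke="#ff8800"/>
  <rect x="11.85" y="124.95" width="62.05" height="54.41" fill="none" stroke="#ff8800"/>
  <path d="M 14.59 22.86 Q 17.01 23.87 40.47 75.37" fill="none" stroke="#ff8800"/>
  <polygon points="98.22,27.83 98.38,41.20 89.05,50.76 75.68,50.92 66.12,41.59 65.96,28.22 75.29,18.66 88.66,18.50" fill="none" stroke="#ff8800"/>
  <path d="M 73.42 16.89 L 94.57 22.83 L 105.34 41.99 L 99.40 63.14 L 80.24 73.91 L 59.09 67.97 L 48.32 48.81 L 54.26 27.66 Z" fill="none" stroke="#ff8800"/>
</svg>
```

(Gcodetools for Inkscape — laser output)
G21
G90
G0 X111.08 Y115.70
M3 S519
G1 X102.68 Y124.75 F1711
G1 X93.78 Y142.93
G1 X85.36 Y166.49
G1 X78.37 Y191.68
G1 X73.77 Y214.75
G1 X72.51 Y231.95
M5
G0 X11.85 Y132.22
M3 S519
G1 X73.90 Y132.22 F1711
G1 X73.90 Y77.81
G1 X11.85 Y77.81
G1 X11.85 Y132.22
M5
G0 X14.59 Y234.31
M3 S519
G1 X15.98 Y232.57 F1711
G1 X18.54 Y228.03
G1 X22.27 Y220.68
G1 X27.17 Y210.52
G1 X33.23 Y197.56
G1 X40.47 Y181.80
M5
G0 X98.22 Y229.34
M3 S519
G1 X98.38 Y215.97 F1711
G1 X89.05 Y206.41
G1 X75.68 Y206.25
G1 X66.12 Y215.58
G1 X65.96 Y228.95
G1 X75.29 Y238.51
G1 X88.66 Y238.67
G1 X98.22 Y229.34
M5
G0 X73.42 Y240.28
M3 S519
G1 X94.57 Y234.34 F1711
G1 X105.34 Y215.18
G1 X99.40 Y194.03
G1 X80.24 Y183.26
G1 X59.09 Y189.20
G1 X48.32 Y208.36
G1 X54.26 Y229.51
G1 X73.42 Y240.28
M5

viewBox `0 0 125.25 257.17` with mm width/height → 1 unit = 1 mm. Flip: y_m = 257.17 − y_svg.

**Shape 1** — `<path>` cubic bezier, stroke `#ff8800` → score (S519, F1711). Control points (SVG): P0=(111.08,141.47), P1=(95.40,135.00), P2=(71.04,51.24), P3=(72.51,25.22); sampled at t=k/6. Machine vertices: (111.08,115.70) → (102.68,124.75) → (93.78,142.93) → (85.36,166.49) → (78.37,191.68) → (73.77,214.75) → (72.51,231.95). Open path.

**Shape 2** — `<rect>` rectangle, stroke `#ff8800` → score (S519, F1711). Machine vertices: (11.85,132.22) → (73.90,132.22) → (73.90,77.81) → (11.85,77.81) → (11.85,132.22). Closed: final G1 returns to the first vertex.

**Shape 3** — `<path>` quadratic bezier, stroke `#ff8800` → score (S519, F1711). Control points (SVG): P0=(14.59,22.86), P1=(17.01,23.87), P2=(40.47,75.37); sampled at t=k/6. Machine vertices: (14.59,234.31) → (15.98,232.57) → (18.54,228.03) → (22.27,220.68) → (27.17,210.52) → (33.23,197.56) → (40.47,181.80). Open path.

**Shape 4** — `<polygon>` regular polygon, stroke `#ff8800` → score (S519, F1711). Machine vertices: (98.22,229.34) → (98.38,215.97) → (89.05,206.41) → (75.68,206.25) → (66.12,215.58) → (65.96,228.95) → (75.29,238.51) → (88.66,238.67) → (98.22,229.34). Closed: final G1 returns to the first vertex.

**Shape 5** — `<path>` regular polygon, stroke `#ff8800` → score (S519, F1711). Machine vertices: (73.42,240.28) → (94.57,234.34) → (105.34,215.18) → (99.40,194.03) → (80.24,183.26) → (59.09,189.20) → (48.32,208.36) → (54.26,229.51) → (73.42,240.28). Closed: final G1 returns to the first vertex.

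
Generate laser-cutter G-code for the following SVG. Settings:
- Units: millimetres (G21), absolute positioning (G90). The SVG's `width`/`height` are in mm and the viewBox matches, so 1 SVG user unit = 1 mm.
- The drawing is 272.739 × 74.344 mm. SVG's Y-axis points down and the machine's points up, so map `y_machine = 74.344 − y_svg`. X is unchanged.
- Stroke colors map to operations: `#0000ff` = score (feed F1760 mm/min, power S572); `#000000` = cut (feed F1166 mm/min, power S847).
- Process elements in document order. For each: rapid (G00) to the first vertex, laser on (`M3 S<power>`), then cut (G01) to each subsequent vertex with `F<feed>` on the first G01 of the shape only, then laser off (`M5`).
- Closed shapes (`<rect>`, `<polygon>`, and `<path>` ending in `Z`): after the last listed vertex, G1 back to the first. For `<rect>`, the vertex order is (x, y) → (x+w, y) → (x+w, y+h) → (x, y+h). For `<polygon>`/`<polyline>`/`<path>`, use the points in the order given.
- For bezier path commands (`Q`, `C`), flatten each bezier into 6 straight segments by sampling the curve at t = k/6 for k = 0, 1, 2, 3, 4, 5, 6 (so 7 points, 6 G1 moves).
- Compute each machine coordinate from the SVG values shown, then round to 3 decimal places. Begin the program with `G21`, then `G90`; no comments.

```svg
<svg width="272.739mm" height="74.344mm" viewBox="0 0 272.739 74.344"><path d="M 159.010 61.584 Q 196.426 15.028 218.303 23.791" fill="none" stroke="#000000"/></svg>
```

Since the viewBox matches the mm dimensions, user units are millimetres directly. The only transform is the Y-flip y_m = 74.344 − y_svg.

Shape 1 is a quadratic bezier drawn with `<path>`. Its stroke #000000 means cut at S847, F1166. After flipping Y the toolpath is (159.010,12.760) → (171.050,26.742) → (182.227,37.651) → (192.541,45.486) → (201.992,50.248) → (210.579,51.937) → (218.303,50.553).

G21
G90
G00 X159.010 Y12.760
M3 S847
G01 X171.050 Y26.742 F1166
G01 X182.227 Y37.651
G01 X192.541 Y45.486
G01 X201.992 Y50.248
G01 X210.579 Y51.937
G01 X218.303 Y50.553
M5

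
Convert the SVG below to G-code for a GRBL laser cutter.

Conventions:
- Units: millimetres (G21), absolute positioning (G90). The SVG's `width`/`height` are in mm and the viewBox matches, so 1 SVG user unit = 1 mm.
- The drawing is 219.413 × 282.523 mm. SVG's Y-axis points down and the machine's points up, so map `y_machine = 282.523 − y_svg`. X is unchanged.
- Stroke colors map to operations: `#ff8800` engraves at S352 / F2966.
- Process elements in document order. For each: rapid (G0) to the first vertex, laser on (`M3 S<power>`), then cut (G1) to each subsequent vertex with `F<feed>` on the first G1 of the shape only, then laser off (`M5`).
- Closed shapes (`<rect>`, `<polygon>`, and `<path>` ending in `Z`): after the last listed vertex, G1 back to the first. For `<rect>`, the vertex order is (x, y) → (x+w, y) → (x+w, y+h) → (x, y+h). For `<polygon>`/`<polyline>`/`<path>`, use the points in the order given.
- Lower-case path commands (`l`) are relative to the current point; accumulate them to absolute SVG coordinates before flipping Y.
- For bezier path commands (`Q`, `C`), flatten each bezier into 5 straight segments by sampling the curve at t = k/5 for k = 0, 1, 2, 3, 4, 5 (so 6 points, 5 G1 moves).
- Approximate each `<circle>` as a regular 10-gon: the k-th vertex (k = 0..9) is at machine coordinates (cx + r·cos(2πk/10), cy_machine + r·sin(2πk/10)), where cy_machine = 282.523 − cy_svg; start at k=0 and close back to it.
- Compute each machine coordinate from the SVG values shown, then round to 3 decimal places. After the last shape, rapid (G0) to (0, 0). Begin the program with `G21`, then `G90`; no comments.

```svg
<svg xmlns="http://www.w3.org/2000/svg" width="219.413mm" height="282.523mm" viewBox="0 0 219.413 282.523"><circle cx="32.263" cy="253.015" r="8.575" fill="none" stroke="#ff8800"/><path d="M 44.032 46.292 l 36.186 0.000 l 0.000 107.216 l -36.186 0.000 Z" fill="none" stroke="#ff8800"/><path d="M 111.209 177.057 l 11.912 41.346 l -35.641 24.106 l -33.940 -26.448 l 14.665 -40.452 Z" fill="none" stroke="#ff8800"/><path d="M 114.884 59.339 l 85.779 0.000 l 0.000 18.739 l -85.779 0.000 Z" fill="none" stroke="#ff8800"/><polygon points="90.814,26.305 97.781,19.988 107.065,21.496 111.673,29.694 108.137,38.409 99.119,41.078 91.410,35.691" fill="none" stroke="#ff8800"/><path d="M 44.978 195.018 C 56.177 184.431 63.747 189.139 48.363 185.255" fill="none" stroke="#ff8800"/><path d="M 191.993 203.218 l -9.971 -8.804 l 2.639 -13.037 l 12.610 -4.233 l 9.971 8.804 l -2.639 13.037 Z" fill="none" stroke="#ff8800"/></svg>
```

Since the viewBox matches the mm dimensions, user units are millimetres directly. The only transform is the Y-flip y_m = 282.523 − y_svg.

Shape 1 is a circle drawn with `<circle>`. Its stroke #ff8800 means engrave at S352, F2966. After flipping Y the toolpath is (40.838,29.508) → (39.200,34.548) → (34.913,37.663) → (29.613,37.663) → (25.326,34.548) → (23.688,29.508) → (25.326,24.468) → (29.613,21.353) → (34.913,21.353) → (39.200,24.468) → (40.838,29.508), returning to the start.

Shape 2 is a rectangle drawn with `<path>`. Its stroke #ff8800 means engrave at S352, F2966. After flipping Y the toolpath is (44.032,236.231) → (80.218,236.231) → (80.218,129.015) → (44.032,129.015) → (44.032,236.231), returning to the start.

Shape 3 is a regular polygon drawn with `<path>`. Its stroke #ff8800 means engrave at S352, F2966. After flipping Y the toolpath is (111.209,105.466) → (123.121,64.120) → (87.480,40.014) → (53.540,66.462) → (68.205,106.914) → (111.209,105.466), returning to the start.

Shape 4 is a rectangle drawn with `<path>`. Its stroke #ff8800 means engrave at S352, F2966. After flipping Y the toolpath is (114.884,223.184) → (200.663,223.184) → (200.663,204.445) → (114.884,204.445) → (114.884,223.184), returning to the start.

Shape 5 is a regular polygon drawn with `<polygon>`. Its stroke #ff8800 means engrave at S352, F2966. After flipping Y the toolpath is (90.814,256.218) → (97.781,262.535) → (107.065,261.027) → (111.673,252.829) → (108.137,244.114) → (99.119,241.445) → (91.410,246.832) → (90.814,256.218), returning to the start.

Shape 6 is a cubic bezier drawn with `<path>`. Its stroke #ff8800 means engrave at S352, F2966. After flipping Y the toolpath is (44.978,87.505) → (51.107,92.213) → (55.438,94.397) → (57.043,95.203) → (54.994,95.778) → (48.363,97.268).

Shape 7 is a regular polygon drawn with `<path>`. Its stroke #ff8800 means engrave at S352, F2966. After flipping Y the toolpath is (191.993,79.305) → (182.022,88.109) → (184.661,101.146) → (197.271,105.379) → (207.242,96.575) → (204.603,83.538) → (191.993,79.305), returning to the start.

G21
G90
G0 X40.838 Y29.508
M3 S352
G1 X39.200 Y34.548 F2966
G1 X34.913 Y37.663
G1 X29.613 Y37.663
G1 X25.326 Y34.548
G1 X23.688 Y29.508
G1 X25.326 Y24.468
G1 X29.613 Y21.353
G1 X34.913 Y21.353
G1 X39.200 Y24.468
G1 X40.838 Y29.508
M5
G0 X44.032 Y236.231
M3 S352
G1 X80.218 Y236.231 F2966
G1 X80.218 Y129.015
G1 X44.032 Y129.015
G1 X44.032 Y236.231
M5
G0 X111.209 Y105.466
M3 S352
G1 X123.121 Y64.120 F2966
G1 X87.480 Y40.014
G1 X53.540 Y66.462
G1 X68.205 Y106.914
G1 X111.209 Y105.466
M5
G0 X114.884 Y223.184
M3 S352
G1 X200.663 Y223.184 F2966
G1 X200.663 Y204.445
G1 X114.884 Y204.445
G1 X114.884 Y223.184
M5
G0 X90.814 Y256.218
M3 S352
G1 X97.781 Y262.535 F2966
G1 X107.065 Y261.027
G1 X111.673 Y252.829
G1 X108.137 Y244.114
G1 X99.119 Y241.445
G1 X91.410 Y246.832
G1 X90.814 Y256.218
M5
G0 X44.978 Y87.505
M3 S352
G1 X51.107 Y92.213 F2966
G1 X55.438 Y94.397
G1 X57.043 Y95.203
G1 X54.994 Y95.778
G1 X48.363 Y97.268
M5
G0 X191.993 Y79.305
M3 S352
G1 X182.022 Y88.109 F2966
G1 X184.661 Y101.146
G1 X197.271 Y105.379
G1 X207.242 Y96.575
G1 X204.603 Y83.538
G1 X191.993 Y79.305
M5
G0 X0.000 Y0.000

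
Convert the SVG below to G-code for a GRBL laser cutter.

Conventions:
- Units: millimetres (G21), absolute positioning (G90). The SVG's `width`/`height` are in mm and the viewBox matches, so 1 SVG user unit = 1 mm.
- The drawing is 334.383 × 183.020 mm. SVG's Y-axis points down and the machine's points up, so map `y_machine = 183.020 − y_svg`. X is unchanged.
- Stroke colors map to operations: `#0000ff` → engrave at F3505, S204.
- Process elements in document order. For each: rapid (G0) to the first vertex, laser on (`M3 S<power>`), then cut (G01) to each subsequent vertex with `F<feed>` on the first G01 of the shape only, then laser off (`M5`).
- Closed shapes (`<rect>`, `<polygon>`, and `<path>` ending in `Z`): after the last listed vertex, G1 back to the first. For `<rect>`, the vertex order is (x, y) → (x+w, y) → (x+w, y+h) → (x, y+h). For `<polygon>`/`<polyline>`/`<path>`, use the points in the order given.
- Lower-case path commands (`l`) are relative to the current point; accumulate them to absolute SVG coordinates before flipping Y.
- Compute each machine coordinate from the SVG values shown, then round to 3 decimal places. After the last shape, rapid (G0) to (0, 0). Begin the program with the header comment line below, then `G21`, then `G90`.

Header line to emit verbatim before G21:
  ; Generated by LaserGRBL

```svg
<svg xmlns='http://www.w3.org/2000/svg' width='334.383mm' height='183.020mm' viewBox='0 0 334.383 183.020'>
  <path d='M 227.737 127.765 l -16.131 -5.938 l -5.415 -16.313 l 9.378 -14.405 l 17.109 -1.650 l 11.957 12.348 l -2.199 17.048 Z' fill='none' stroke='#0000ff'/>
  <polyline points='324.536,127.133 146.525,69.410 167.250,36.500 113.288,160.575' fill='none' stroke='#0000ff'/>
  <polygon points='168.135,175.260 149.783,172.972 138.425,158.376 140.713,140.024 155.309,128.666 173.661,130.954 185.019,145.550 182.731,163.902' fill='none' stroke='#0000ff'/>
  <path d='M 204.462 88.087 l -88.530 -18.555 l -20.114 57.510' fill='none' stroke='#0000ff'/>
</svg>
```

1 u = 1 mm; y_m = 183.020 − y.

[1] `<path>` regular polygon, #0000ff→engrave S204 F3505: (227.737,55.255) → (211.606,61.193) → (206.191,77.506) → (215.569,91.911) → (232.678,93.561) → (244.635,81.213) → (242.436,64.165) → (227.737,55.255) (closed)

[2] `<polyline>` open polyline, #0000ff→engrave S204 F3505: (324.536,55.887) → (146.525,113.610) → (167.250,146.520) → (113.288,22.445)

[3] `<polygon>` regular polygon, #0000ff→engrave S204 F3505: (168.135,7.760) → (149.783,10.048) → (138.425,24.644) → (140.713,42.996) → (155.309,54.354) → (173.661,52.066) → (185.019,37.470) → (182.731,19.118) → (168.135,7.760) (closed)

[4] `<path>` open polyline, #0000ff→engrave S204 F3505: (204.462,94.933) → (115.932,113.488) → (95.818,55.978)

; Generated by LaserGRBL
G21
G90
G0 X227.737 Y55.255
M3 S204
G01 X211.606 Y61.193 F3505
G01 X206.191 Y77.506
G01 X215.569 Y91.911
G01 X232.678 Y93.561
G01 X244.635 Y81.213
G01 X242.436 Y64.165
G01 X227.737 Y55.255
M5
G0 X324.536 Y55.887
M3 S204
G01 X146.525 Y113.610 F3505
G01 X167.250 Y146.520
G01 X113.288 Y22.445
M5
G0 X168.135 Y7.760
M3 S204
G01 X149.783 Y10.048 F3505
G01 X138.425 Y24.644
G01 X140.713 Y42.996
G01 X155.309 Y54.354
G01 X173.661 Y52.066
G01 X185.019 Y37.470
G01 X182.731 Y19.118
G01 X168.135 Y7.760
M5
G0 X204.462 Y94.933
M3 S204
G01 X115.932 Y113.488 F3505
G01 X95.818 Y55.978
M5
G0 X0.000 Y0.000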